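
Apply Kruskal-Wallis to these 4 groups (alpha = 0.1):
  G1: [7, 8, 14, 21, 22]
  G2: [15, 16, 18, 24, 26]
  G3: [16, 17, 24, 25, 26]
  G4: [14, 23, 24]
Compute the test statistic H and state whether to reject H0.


Step 1: Combine all N = 18 observations and assign midranks.
sorted (value, group, rank): (7,G1,1), (8,G1,2), (14,G1,3.5), (14,G4,3.5), (15,G2,5), (16,G2,6.5), (16,G3,6.5), (17,G3,8), (18,G2,9), (21,G1,10), (22,G1,11), (23,G4,12), (24,G2,14), (24,G3,14), (24,G4,14), (25,G3,16), (26,G2,17.5), (26,G3,17.5)
Step 2: Sum ranks within each group.
R_1 = 27.5 (n_1 = 5)
R_2 = 52 (n_2 = 5)
R_3 = 62 (n_3 = 5)
R_4 = 29.5 (n_4 = 3)
Step 3: H = 12/(N(N+1)) * sum(R_i^2/n_i) - 3(N+1)
     = 12/(18*19) * (27.5^2/5 + 52^2/5 + 62^2/5 + 29.5^2/3) - 3*19
     = 0.035088 * 1750.93 - 57
     = 4.436257.
Step 4: Ties present; correction factor C = 1 - 42/(18^3 - 18) = 0.992776. Corrected H = 4.436257 / 0.992776 = 4.468538.
Step 5: Under H0, H ~ chi^2(3); p-value = 0.215114.
Step 6: alpha = 0.1. fail to reject H0.

H = 4.4685, df = 3, p = 0.215114, fail to reject H0.


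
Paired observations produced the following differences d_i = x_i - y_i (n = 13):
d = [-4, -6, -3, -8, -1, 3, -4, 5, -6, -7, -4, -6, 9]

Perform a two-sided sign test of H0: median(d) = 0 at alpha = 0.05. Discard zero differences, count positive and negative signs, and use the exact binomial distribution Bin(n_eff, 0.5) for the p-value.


Step 1: Discard zero differences. Original n = 13; n_eff = number of nonzero differences = 13.
Nonzero differences (with sign): -4, -6, -3, -8, -1, +3, -4, +5, -6, -7, -4, -6, +9
Step 2: Count signs: positive = 3, negative = 10.
Step 3: Under H0: P(positive) = 0.5, so the number of positives S ~ Bin(13, 0.5).
Step 4: Two-sided exact p-value = sum of Bin(13,0.5) probabilities at or below the observed probability = 0.092285.
Step 5: alpha = 0.05. fail to reject H0.

n_eff = 13, pos = 3, neg = 10, p = 0.092285, fail to reject H0.


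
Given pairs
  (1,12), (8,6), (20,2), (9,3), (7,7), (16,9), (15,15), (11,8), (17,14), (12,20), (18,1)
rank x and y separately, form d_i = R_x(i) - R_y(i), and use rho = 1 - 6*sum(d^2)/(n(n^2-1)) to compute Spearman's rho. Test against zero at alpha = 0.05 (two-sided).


Step 1: Rank x and y separately (midranks; no ties here).
rank(x): 1->1, 8->3, 20->11, 9->4, 7->2, 16->8, 15->7, 11->5, 17->9, 12->6, 18->10
rank(y): 12->8, 6->4, 2->2, 3->3, 7->5, 9->7, 15->10, 8->6, 14->9, 20->11, 1->1
Step 2: d_i = R_x(i) - R_y(i); compute d_i^2.
  (1-8)^2=49, (3-4)^2=1, (11-2)^2=81, (4-3)^2=1, (2-5)^2=9, (8-7)^2=1, (7-10)^2=9, (5-6)^2=1, (9-9)^2=0, (6-11)^2=25, (10-1)^2=81
sum(d^2) = 258.
Step 3: rho = 1 - 6*258 / (11*(11^2 - 1)) = 1 - 1548/1320 = -0.172727.
Step 4: Under H0, t = rho * sqrt((n-2)/(1-rho^2)) = -0.5261 ~ t(9).
Step 5: Two-sided p-value from the t-distribution with 9 df = 0.611542.
Step 6: alpha = 0.05. fail to reject H0.

rho = -0.1727, p = 0.611542, fail to reject H0 at alpha = 0.05.


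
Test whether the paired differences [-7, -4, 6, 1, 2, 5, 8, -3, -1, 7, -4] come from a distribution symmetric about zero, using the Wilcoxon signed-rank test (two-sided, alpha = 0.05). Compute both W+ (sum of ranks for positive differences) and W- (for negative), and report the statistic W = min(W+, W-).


Step 1: Drop any zero differences (none here) and take |d_i|.
|d| = [7, 4, 6, 1, 2, 5, 8, 3, 1, 7, 4]
Step 2: Midrank |d_i| (ties get averaged ranks).
ranks: |7|->9.5, |4|->5.5, |6|->8, |1|->1.5, |2|->3, |5|->7, |8|->11, |3|->4, |1|->1.5, |7|->9.5, |4|->5.5
Step 3: Attach original signs; sum ranks with positive sign and with negative sign.
W+ = 8 + 1.5 + 3 + 7 + 11 + 9.5 = 40
W- = 9.5 + 5.5 + 4 + 1.5 + 5.5 = 26
(Check: W+ + W- = 66 should equal n(n+1)/2 = 66.)
Step 4: Test statistic W = min(W+, W-) = 26.
Step 5: Ties in |d|, so use the tie-corrected normal approximation.
        E[W] = n(n+1)/4 = 11*12/4 = 33.
        Tie groups: |d|=1 (t=2), |d|=4 (t=2), |d|=7 (t=2); sum(t^3 - t) = 18.
        Var[W] = n(n+1)(2n+1)/24 - sum(t^3-t)/48 = 3036/24 - 18/48 = 126.125.
        z = (W - E[W]) / sqrt(Var[W]) = (26 - 33) / 11.2305 = -0.6233.
        Two-sided p = 2*Phi(z) = 0.533087.
Step 6: alpha = 0.05. fail to reject H0.

W+ = 40, W- = 26, W = min = 26, p = 0.533087, fail to reject H0.


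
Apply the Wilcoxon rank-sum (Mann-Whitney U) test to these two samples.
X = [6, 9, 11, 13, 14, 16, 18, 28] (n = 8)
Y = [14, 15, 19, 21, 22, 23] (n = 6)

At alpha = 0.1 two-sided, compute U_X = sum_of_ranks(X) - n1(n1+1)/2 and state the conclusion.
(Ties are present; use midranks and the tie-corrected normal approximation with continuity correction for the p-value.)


Step 1: Combine and sort all 14 observations; assign midranks.
sorted (value, group): (6,X), (9,X), (11,X), (13,X), (14,X), (14,Y), (15,Y), (16,X), (18,X), (19,Y), (21,Y), (22,Y), (23,Y), (28,X)
ranks: 6->1, 9->2, 11->3, 13->4, 14->5.5, 14->5.5, 15->7, 16->8, 18->9, 19->10, 21->11, 22->12, 23->13, 28->14
Step 2: Rank sum for X: R1 = 1 + 2 + 3 + 4 + 5.5 + 8 + 9 + 14 = 46.5.
Step 3: U_X = R1 - n1(n1+1)/2 = 46.5 - 8*9/2 = 46.5 - 36 = 10.5.
       U_Y = n1*n2 - U_X = 48 - 10.5 = 37.5.
Step 4: Ties are present, so use the tie-corrected normal approximation (with continuity correction) for the p-value.
Step 5: p-value = 0.092930; compare to alpha = 0.1. reject H0.

U_X = 10.5, p = 0.092930, reject H0 at alpha = 0.1.


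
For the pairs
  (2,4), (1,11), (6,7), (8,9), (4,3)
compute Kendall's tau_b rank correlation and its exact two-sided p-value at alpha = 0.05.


Step 1: Enumerate the 10 unordered pairs (i,j) with i<j and classify each by sign(x_j-x_i) * sign(y_j-y_i).
  (1,2):dx=-1,dy=+7->D; (1,3):dx=+4,dy=+3->C; (1,4):dx=+6,dy=+5->C; (1,5):dx=+2,dy=-1->D
  (2,3):dx=+5,dy=-4->D; (2,4):dx=+7,dy=-2->D; (2,5):dx=+3,dy=-8->D; (3,4):dx=+2,dy=+2->C
  (3,5):dx=-2,dy=-4->C; (4,5):dx=-4,dy=-6->C
Step 2: C = 5, D = 5, total pairs = 10.
Step 3: tau = (C - D)/(n(n-1)/2) = (5 - 5)/10 = 0.000000.
Step 4: Exact two-sided p-value (enumerate n! = 120 permutations of y under H0): p = 1.000000.
Step 5: alpha = 0.05. fail to reject H0.

tau_b = 0.0000 (C=5, D=5), p = 1.000000, fail to reject H0.


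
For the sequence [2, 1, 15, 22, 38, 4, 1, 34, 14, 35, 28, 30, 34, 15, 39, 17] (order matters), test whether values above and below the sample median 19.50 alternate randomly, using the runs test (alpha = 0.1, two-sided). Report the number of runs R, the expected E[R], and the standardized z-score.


Step 1: Compute median = 19.50; label A = above, B = below.
Labels in order: BBBAABBABAAAABAB  (n_A = 8, n_B = 8)
Step 2: Count runs R = 9.
Step 3: Under H0 (random ordering), E[R] = 2*n_A*n_B/(n_A+n_B) + 1 = 2*8*8/16 + 1 = 9.0000.
        Var[R] = 2*n_A*n_B*(2*n_A*n_B - n_A - n_B) / ((n_A+n_B)^2 * (n_A+n_B-1)) = 14336/3840 = 3.7333.
        SD[R] = 1.9322.
Step 4: R = E[R], so z = 0 with no continuity correction.
Step 5: Two-sided p-value via normal approximation = 2*(1 - Phi(|z|)) = 1.000000.
Step 6: alpha = 0.1. fail to reject H0.

R = 9, z = 0.0000, p = 1.000000, fail to reject H0.


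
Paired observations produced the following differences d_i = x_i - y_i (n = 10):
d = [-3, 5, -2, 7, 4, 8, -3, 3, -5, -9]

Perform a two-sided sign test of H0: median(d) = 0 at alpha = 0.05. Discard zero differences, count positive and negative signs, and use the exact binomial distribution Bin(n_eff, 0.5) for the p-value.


Step 1: Discard zero differences. Original n = 10; n_eff = number of nonzero differences = 10.
Nonzero differences (with sign): -3, +5, -2, +7, +4, +8, -3, +3, -5, -9
Step 2: Count signs: positive = 5, negative = 5.
Step 3: Under H0: P(positive) = 0.5, so the number of positives S ~ Bin(10, 0.5).
Step 4: Two-sided exact p-value = sum of Bin(10,0.5) probabilities at or below the observed probability = 1.000000.
Step 5: alpha = 0.05. fail to reject H0.

n_eff = 10, pos = 5, neg = 5, p = 1.000000, fail to reject H0.


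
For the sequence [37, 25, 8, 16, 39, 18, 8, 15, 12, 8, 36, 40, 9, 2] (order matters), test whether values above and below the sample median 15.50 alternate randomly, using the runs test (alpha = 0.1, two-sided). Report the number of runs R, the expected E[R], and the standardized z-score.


Step 1: Compute median = 15.50; label A = above, B = below.
Labels in order: AABAAABBBBAABB  (n_A = 7, n_B = 7)
Step 2: Count runs R = 6.
Step 3: Under H0 (random ordering), E[R] = 2*n_A*n_B/(n_A+n_B) + 1 = 2*7*7/14 + 1 = 8.0000.
        Var[R] = 2*n_A*n_B*(2*n_A*n_B - n_A - n_B) / ((n_A+n_B)^2 * (n_A+n_B-1)) = 8232/2548 = 3.2308.
        SD[R] = 1.7974.
Step 4: Continuity-corrected z = (R + 0.5 - E[R]) / SD[R] = (6 + 0.5 - 8.0000) / 1.7974 = -0.8345.
Step 5: Two-sided p-value via normal approximation = 2*(1 - Phi(|z|)) = 0.403986.
Step 6: alpha = 0.1. fail to reject H0.

R = 6, z = -0.8345, p = 0.403986, fail to reject H0.


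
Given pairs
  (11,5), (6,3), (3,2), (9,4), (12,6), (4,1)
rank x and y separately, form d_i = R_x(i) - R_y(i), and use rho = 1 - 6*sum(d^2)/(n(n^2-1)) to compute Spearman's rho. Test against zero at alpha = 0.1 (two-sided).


Step 1: Rank x and y separately (midranks; no ties here).
rank(x): 11->5, 6->3, 3->1, 9->4, 12->6, 4->2
rank(y): 5->5, 3->3, 2->2, 4->4, 6->6, 1->1
Step 2: d_i = R_x(i) - R_y(i); compute d_i^2.
  (5-5)^2=0, (3-3)^2=0, (1-2)^2=1, (4-4)^2=0, (6-6)^2=0, (2-1)^2=1
sum(d^2) = 2.
Step 3: rho = 1 - 6*2 / (6*(6^2 - 1)) = 1 - 12/210 = 0.942857.
Step 4: Under H0, t = rho * sqrt((n-2)/(1-rho^2)) = 5.6595 ~ t(4).
Step 5: Two-sided p-value from the t-distribution with 4 df = 0.004805.
Step 6: alpha = 0.1. reject H0.

rho = 0.9429, p = 0.004805, reject H0 at alpha = 0.1.


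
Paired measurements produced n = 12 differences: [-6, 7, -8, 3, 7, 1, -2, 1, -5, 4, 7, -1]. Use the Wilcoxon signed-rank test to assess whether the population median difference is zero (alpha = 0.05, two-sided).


Step 1: Drop any zero differences (none here) and take |d_i|.
|d| = [6, 7, 8, 3, 7, 1, 2, 1, 5, 4, 7, 1]
Step 2: Midrank |d_i| (ties get averaged ranks).
ranks: |6|->8, |7|->10, |8|->12, |3|->5, |7|->10, |1|->2, |2|->4, |1|->2, |5|->7, |4|->6, |7|->10, |1|->2
Step 3: Attach original signs; sum ranks with positive sign and with negative sign.
W+ = 10 + 5 + 10 + 2 + 2 + 6 + 10 = 45
W- = 8 + 12 + 4 + 7 + 2 = 33
(Check: W+ + W- = 78 should equal n(n+1)/2 = 78.)
Step 4: Test statistic W = min(W+, W-) = 33.
Step 5: Ties in |d|, so use the tie-corrected normal approximation.
        E[W] = n(n+1)/4 = 12*13/4 = 39.
        Tie groups: |d|=1 (t=3), |d|=7 (t=3); sum(t^3 - t) = 48.
        Var[W] = n(n+1)(2n+1)/24 - sum(t^3-t)/48 = 3900/24 - 48/48 = 161.5.
        z = (W - E[W]) / sqrt(Var[W]) = (33 - 39) / 12.7083 = -0.4721.
        Two-sided p = 2*Phi(z) = 0.636831.
Step 6: alpha = 0.05. fail to reject H0.

W+ = 45, W- = 33, W = min = 33, p = 0.636831, fail to reject H0.


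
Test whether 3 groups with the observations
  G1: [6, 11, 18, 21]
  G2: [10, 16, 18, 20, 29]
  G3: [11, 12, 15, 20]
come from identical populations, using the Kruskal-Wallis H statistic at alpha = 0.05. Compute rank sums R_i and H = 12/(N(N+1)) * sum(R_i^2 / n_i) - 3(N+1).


Step 1: Combine all N = 13 observations and assign midranks.
sorted (value, group, rank): (6,G1,1), (10,G2,2), (11,G1,3.5), (11,G3,3.5), (12,G3,5), (15,G3,6), (16,G2,7), (18,G1,8.5), (18,G2,8.5), (20,G2,10.5), (20,G3,10.5), (21,G1,12), (29,G2,13)
Step 2: Sum ranks within each group.
R_1 = 25 (n_1 = 4)
R_2 = 41 (n_2 = 5)
R_3 = 25 (n_3 = 4)
Step 3: H = 12/(N(N+1)) * sum(R_i^2/n_i) - 3(N+1)
     = 12/(13*14) * (25^2/4 + 41^2/5 + 25^2/4) - 3*14
     = 0.065934 * 648.7 - 42
     = 0.771429.
Step 4: Ties present; correction factor C = 1 - 18/(13^3 - 13) = 0.991758. Corrected H = 0.771429 / 0.991758 = 0.777839.
Step 5: Under H0, H ~ chi^2(2); p-value = 0.677789.
Step 6: alpha = 0.05. fail to reject H0.

H = 0.7778, df = 2, p = 0.677789, fail to reject H0.


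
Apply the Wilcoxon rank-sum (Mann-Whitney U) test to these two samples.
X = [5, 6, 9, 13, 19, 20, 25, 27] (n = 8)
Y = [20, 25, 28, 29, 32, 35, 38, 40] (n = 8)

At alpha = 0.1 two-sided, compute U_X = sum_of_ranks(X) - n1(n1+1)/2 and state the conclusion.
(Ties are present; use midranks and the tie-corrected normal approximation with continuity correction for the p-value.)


Step 1: Combine and sort all 16 observations; assign midranks.
sorted (value, group): (5,X), (6,X), (9,X), (13,X), (19,X), (20,X), (20,Y), (25,X), (25,Y), (27,X), (28,Y), (29,Y), (32,Y), (35,Y), (38,Y), (40,Y)
ranks: 5->1, 6->2, 9->3, 13->4, 19->5, 20->6.5, 20->6.5, 25->8.5, 25->8.5, 27->10, 28->11, 29->12, 32->13, 35->14, 38->15, 40->16
Step 2: Rank sum for X: R1 = 1 + 2 + 3 + 4 + 5 + 6.5 + 8.5 + 10 = 40.
Step 3: U_X = R1 - n1(n1+1)/2 = 40 - 8*9/2 = 40 - 36 = 4.
       U_Y = n1*n2 - U_X = 64 - 4 = 60.
Step 4: Ties are present, so use the tie-corrected normal approximation (with continuity correction) for the p-value.
Step 5: p-value = 0.003824; compare to alpha = 0.1. reject H0.

U_X = 4, p = 0.003824, reject H0 at alpha = 0.1.


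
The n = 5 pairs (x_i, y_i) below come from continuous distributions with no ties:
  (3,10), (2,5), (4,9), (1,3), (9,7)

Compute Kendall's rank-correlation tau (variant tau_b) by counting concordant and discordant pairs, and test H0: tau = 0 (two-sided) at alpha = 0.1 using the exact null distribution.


Step 1: Enumerate the 10 unordered pairs (i,j) with i<j and classify each by sign(x_j-x_i) * sign(y_j-y_i).
  (1,2):dx=-1,dy=-5->C; (1,3):dx=+1,dy=-1->D; (1,4):dx=-2,dy=-7->C; (1,5):dx=+6,dy=-3->D
  (2,3):dx=+2,dy=+4->C; (2,4):dx=-1,dy=-2->C; (2,5):dx=+7,dy=+2->C; (3,4):dx=-3,dy=-6->C
  (3,5):dx=+5,dy=-2->D; (4,5):dx=+8,dy=+4->C
Step 2: C = 7, D = 3, total pairs = 10.
Step 3: tau = (C - D)/(n(n-1)/2) = (7 - 3)/10 = 0.400000.
Step 4: Exact two-sided p-value (enumerate n! = 120 permutations of y under H0): p = 0.483333.
Step 5: alpha = 0.1. fail to reject H0.

tau_b = 0.4000 (C=7, D=3), p = 0.483333, fail to reject H0.


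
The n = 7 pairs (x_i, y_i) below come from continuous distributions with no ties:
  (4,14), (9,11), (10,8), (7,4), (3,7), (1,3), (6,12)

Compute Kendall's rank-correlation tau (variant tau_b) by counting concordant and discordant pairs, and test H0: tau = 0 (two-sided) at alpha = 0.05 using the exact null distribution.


Step 1: Enumerate the 21 unordered pairs (i,j) with i<j and classify each by sign(x_j-x_i) * sign(y_j-y_i).
  (1,2):dx=+5,dy=-3->D; (1,3):dx=+6,dy=-6->D; (1,4):dx=+3,dy=-10->D; (1,5):dx=-1,dy=-7->C
  (1,6):dx=-3,dy=-11->C; (1,7):dx=+2,dy=-2->D; (2,3):dx=+1,dy=-3->D; (2,4):dx=-2,dy=-7->C
  (2,5):dx=-6,dy=-4->C; (2,6):dx=-8,dy=-8->C; (2,7):dx=-3,dy=+1->D; (3,4):dx=-3,dy=-4->C
  (3,5):dx=-7,dy=-1->C; (3,6):dx=-9,dy=-5->C; (3,7):dx=-4,dy=+4->D; (4,5):dx=-4,dy=+3->D
  (4,6):dx=-6,dy=-1->C; (4,7):dx=-1,dy=+8->D; (5,6):dx=-2,dy=-4->C; (5,7):dx=+3,dy=+5->C
  (6,7):dx=+5,dy=+9->C
Step 2: C = 12, D = 9, total pairs = 21.
Step 3: tau = (C - D)/(n(n-1)/2) = (12 - 9)/21 = 0.142857.
Step 4: Exact two-sided p-value (enumerate n! = 5040 permutations of y under H0): p = 0.772619.
Step 5: alpha = 0.05. fail to reject H0.

tau_b = 0.1429 (C=12, D=9), p = 0.772619, fail to reject H0.


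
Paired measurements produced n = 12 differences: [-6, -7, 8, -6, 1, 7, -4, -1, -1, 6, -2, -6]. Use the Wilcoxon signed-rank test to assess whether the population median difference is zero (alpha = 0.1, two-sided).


Step 1: Drop any zero differences (none here) and take |d_i|.
|d| = [6, 7, 8, 6, 1, 7, 4, 1, 1, 6, 2, 6]
Step 2: Midrank |d_i| (ties get averaged ranks).
ranks: |6|->7.5, |7|->10.5, |8|->12, |6|->7.5, |1|->2, |7|->10.5, |4|->5, |1|->2, |1|->2, |6|->7.5, |2|->4, |6|->7.5
Step 3: Attach original signs; sum ranks with positive sign and with negative sign.
W+ = 12 + 2 + 10.5 + 7.5 = 32
W- = 7.5 + 10.5 + 7.5 + 5 + 2 + 2 + 4 + 7.5 = 46
(Check: W+ + W- = 78 should equal n(n+1)/2 = 78.)
Step 4: Test statistic W = min(W+, W-) = 32.
Step 5: Ties in |d|, so use the tie-corrected normal approximation.
        E[W] = n(n+1)/4 = 12*13/4 = 39.
        Tie groups: |d|=1 (t=3), |d|=6 (t=4), |d|=7 (t=2); sum(t^3 - t) = 90.
        Var[W] = n(n+1)(2n+1)/24 - sum(t^3-t)/48 = 3900/24 - 90/48 = 160.625.
        z = (W - E[W]) / sqrt(Var[W]) = (32 - 39) / 12.6738 = -0.5523.
        Two-sided p = 2*Phi(z) = 0.580729.
Step 6: alpha = 0.1. fail to reject H0.

W+ = 32, W- = 46, W = min = 32, p = 0.580729, fail to reject H0.


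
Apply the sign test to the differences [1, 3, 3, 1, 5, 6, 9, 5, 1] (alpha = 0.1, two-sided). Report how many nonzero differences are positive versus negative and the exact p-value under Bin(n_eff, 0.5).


Step 1: Discard zero differences. Original n = 9; n_eff = number of nonzero differences = 9.
Nonzero differences (with sign): +1, +3, +3, +1, +5, +6, +9, +5, +1
Step 2: Count signs: positive = 9, negative = 0.
Step 3: Under H0: P(positive) = 0.5, so the number of positives S ~ Bin(9, 0.5).
Step 4: Two-sided exact p-value = sum of Bin(9,0.5) probabilities at or below the observed probability = 0.003906.
Step 5: alpha = 0.1. reject H0.

n_eff = 9, pos = 9, neg = 0, p = 0.003906, reject H0.


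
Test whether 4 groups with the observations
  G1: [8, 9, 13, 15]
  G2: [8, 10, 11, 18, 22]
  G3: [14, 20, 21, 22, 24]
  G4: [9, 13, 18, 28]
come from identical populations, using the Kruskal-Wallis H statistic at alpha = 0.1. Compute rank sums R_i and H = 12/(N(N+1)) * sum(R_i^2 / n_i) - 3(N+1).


Step 1: Combine all N = 18 observations and assign midranks.
sorted (value, group, rank): (8,G1,1.5), (8,G2,1.5), (9,G1,3.5), (9,G4,3.5), (10,G2,5), (11,G2,6), (13,G1,7.5), (13,G4,7.5), (14,G3,9), (15,G1,10), (18,G2,11.5), (18,G4,11.5), (20,G3,13), (21,G3,14), (22,G2,15.5), (22,G3,15.5), (24,G3,17), (28,G4,18)
Step 2: Sum ranks within each group.
R_1 = 22.5 (n_1 = 4)
R_2 = 39.5 (n_2 = 5)
R_3 = 68.5 (n_3 = 5)
R_4 = 40.5 (n_4 = 4)
Step 3: H = 12/(N(N+1)) * sum(R_i^2/n_i) - 3(N+1)
     = 12/(18*19) * (22.5^2/4 + 39.5^2/5 + 68.5^2/5 + 40.5^2/4) - 3*19
     = 0.035088 * 1787.12 - 57
     = 5.706140.
Step 4: Ties present; correction factor C = 1 - 30/(18^3 - 18) = 0.994840. Corrected H = 5.706140 / 0.994840 = 5.735737.
Step 5: Under H0, H ~ chi^2(3); p-value = 0.125199.
Step 6: alpha = 0.1. fail to reject H0.

H = 5.7357, df = 3, p = 0.125199, fail to reject H0.


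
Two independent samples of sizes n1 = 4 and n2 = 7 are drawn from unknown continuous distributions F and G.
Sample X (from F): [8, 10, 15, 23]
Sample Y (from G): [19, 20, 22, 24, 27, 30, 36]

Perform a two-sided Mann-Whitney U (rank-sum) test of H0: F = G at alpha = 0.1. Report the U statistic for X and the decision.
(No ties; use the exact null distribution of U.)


Step 1: Combine and sort all 11 observations; assign midranks.
sorted (value, group): (8,X), (10,X), (15,X), (19,Y), (20,Y), (22,Y), (23,X), (24,Y), (27,Y), (30,Y), (36,Y)
ranks: 8->1, 10->2, 15->3, 19->4, 20->5, 22->6, 23->7, 24->8, 27->9, 30->10, 36->11
Step 2: Rank sum for X: R1 = 1 + 2 + 3 + 7 = 13.
Step 3: U_X = R1 - n1(n1+1)/2 = 13 - 4*5/2 = 13 - 10 = 3.
       U_Y = n1*n2 - U_X = 28 - 3 = 25.
Step 4: No ties, so the exact null distribution of U (based on enumerating the C(11,4) = 330 equally likely rank assignments) gives the two-sided p-value.
Step 5: p-value = 0.042424; compare to alpha = 0.1. reject H0.

U_X = 3, p = 0.042424, reject H0 at alpha = 0.1.


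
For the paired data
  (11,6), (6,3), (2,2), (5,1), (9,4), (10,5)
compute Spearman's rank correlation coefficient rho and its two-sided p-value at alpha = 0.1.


Step 1: Rank x and y separately (midranks; no ties here).
rank(x): 11->6, 6->3, 2->1, 5->2, 9->4, 10->5
rank(y): 6->6, 3->3, 2->2, 1->1, 4->4, 5->5
Step 2: d_i = R_x(i) - R_y(i); compute d_i^2.
  (6-6)^2=0, (3-3)^2=0, (1-2)^2=1, (2-1)^2=1, (4-4)^2=0, (5-5)^2=0
sum(d^2) = 2.
Step 3: rho = 1 - 6*2 / (6*(6^2 - 1)) = 1 - 12/210 = 0.942857.
Step 4: Under H0, t = rho * sqrt((n-2)/(1-rho^2)) = 5.6595 ~ t(4).
Step 5: Two-sided p-value from the t-distribution with 4 df = 0.004805.
Step 6: alpha = 0.1. reject H0.

rho = 0.9429, p = 0.004805, reject H0 at alpha = 0.1.


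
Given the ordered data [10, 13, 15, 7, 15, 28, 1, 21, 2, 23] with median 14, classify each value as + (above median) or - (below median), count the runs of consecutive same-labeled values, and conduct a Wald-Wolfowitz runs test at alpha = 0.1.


Step 1: Compute median = 14; label A = above, B = below.
Labels in order: BBABAABABA  (n_A = 5, n_B = 5)
Step 2: Count runs R = 8.
Step 3: Under H0 (random ordering), E[R] = 2*n_A*n_B/(n_A+n_B) + 1 = 2*5*5/10 + 1 = 6.0000.
        Var[R] = 2*n_A*n_B*(2*n_A*n_B - n_A - n_B) / ((n_A+n_B)^2 * (n_A+n_B-1)) = 2000/900 = 2.2222.
        SD[R] = 1.4907.
Step 4: Continuity-corrected z = (R - 0.5 - E[R]) / SD[R] = (8 - 0.5 - 6.0000) / 1.4907 = 1.0062.
Step 5: Two-sided p-value via normal approximation = 2*(1 - Phi(|z|)) = 0.314305.
Step 6: alpha = 0.1. fail to reject H0.

R = 8, z = 1.0062, p = 0.314305, fail to reject H0.


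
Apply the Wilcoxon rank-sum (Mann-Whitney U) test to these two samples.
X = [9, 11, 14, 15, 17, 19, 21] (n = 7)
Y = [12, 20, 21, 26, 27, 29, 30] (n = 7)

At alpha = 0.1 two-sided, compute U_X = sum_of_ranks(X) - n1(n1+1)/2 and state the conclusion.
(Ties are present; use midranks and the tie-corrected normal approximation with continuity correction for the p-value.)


Step 1: Combine and sort all 14 observations; assign midranks.
sorted (value, group): (9,X), (11,X), (12,Y), (14,X), (15,X), (17,X), (19,X), (20,Y), (21,X), (21,Y), (26,Y), (27,Y), (29,Y), (30,Y)
ranks: 9->1, 11->2, 12->3, 14->4, 15->5, 17->6, 19->7, 20->8, 21->9.5, 21->9.5, 26->11, 27->12, 29->13, 30->14
Step 2: Rank sum for X: R1 = 1 + 2 + 4 + 5 + 6 + 7 + 9.5 = 34.5.
Step 3: U_X = R1 - n1(n1+1)/2 = 34.5 - 7*8/2 = 34.5 - 28 = 6.5.
       U_Y = n1*n2 - U_X = 49 - 6.5 = 42.5.
Step 4: Ties are present, so use the tie-corrected normal approximation (with continuity correction) for the p-value.
Step 5: p-value = 0.025187; compare to alpha = 0.1. reject H0.

U_X = 6.5, p = 0.025187, reject H0 at alpha = 0.1.


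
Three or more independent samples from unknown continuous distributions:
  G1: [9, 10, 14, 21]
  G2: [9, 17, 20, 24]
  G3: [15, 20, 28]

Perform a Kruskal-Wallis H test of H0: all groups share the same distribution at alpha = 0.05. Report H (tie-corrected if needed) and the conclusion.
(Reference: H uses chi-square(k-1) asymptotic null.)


Step 1: Combine all N = 11 observations and assign midranks.
sorted (value, group, rank): (9,G1,1.5), (9,G2,1.5), (10,G1,3), (14,G1,4), (15,G3,5), (17,G2,6), (20,G2,7.5), (20,G3,7.5), (21,G1,9), (24,G2,10), (28,G3,11)
Step 2: Sum ranks within each group.
R_1 = 17.5 (n_1 = 4)
R_2 = 25 (n_2 = 4)
R_3 = 23.5 (n_3 = 3)
Step 3: H = 12/(N(N+1)) * sum(R_i^2/n_i) - 3(N+1)
     = 12/(11*12) * (17.5^2/4 + 25^2/4 + 23.5^2/3) - 3*12
     = 0.090909 * 416.896 - 36
     = 1.899621.
Step 4: Ties present; correction factor C = 1 - 12/(11^3 - 11) = 0.990909. Corrected H = 1.899621 / 0.990909 = 1.917049.
Step 5: Under H0, H ~ chi^2(2); p-value = 0.383458.
Step 6: alpha = 0.05. fail to reject H0.

H = 1.9170, df = 2, p = 0.383458, fail to reject H0.


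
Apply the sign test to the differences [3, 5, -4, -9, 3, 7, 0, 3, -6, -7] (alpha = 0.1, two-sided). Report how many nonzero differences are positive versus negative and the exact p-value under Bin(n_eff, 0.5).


Step 1: Discard zero differences. Original n = 10; n_eff = number of nonzero differences = 9.
Nonzero differences (with sign): +3, +5, -4, -9, +3, +7, +3, -6, -7
Step 2: Count signs: positive = 5, negative = 4.
Step 3: Under H0: P(positive) = 0.5, so the number of positives S ~ Bin(9, 0.5).
Step 4: Two-sided exact p-value = sum of Bin(9,0.5) probabilities at or below the observed probability = 1.000000.
Step 5: alpha = 0.1. fail to reject H0.

n_eff = 9, pos = 5, neg = 4, p = 1.000000, fail to reject H0.


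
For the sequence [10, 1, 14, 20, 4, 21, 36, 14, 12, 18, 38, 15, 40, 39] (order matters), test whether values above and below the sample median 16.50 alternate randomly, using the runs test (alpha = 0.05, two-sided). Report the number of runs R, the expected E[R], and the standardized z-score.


Step 1: Compute median = 16.50; label A = above, B = below.
Labels in order: BBBABAABBAABAA  (n_A = 7, n_B = 7)
Step 2: Count runs R = 8.
Step 3: Under H0 (random ordering), E[R] = 2*n_A*n_B/(n_A+n_B) + 1 = 2*7*7/14 + 1 = 8.0000.
        Var[R] = 2*n_A*n_B*(2*n_A*n_B - n_A - n_B) / ((n_A+n_B)^2 * (n_A+n_B-1)) = 8232/2548 = 3.2308.
        SD[R] = 1.7974.
Step 4: R = E[R], so z = 0 with no continuity correction.
Step 5: Two-sided p-value via normal approximation = 2*(1 - Phi(|z|)) = 1.000000.
Step 6: alpha = 0.05. fail to reject H0.

R = 8, z = 0.0000, p = 1.000000, fail to reject H0.


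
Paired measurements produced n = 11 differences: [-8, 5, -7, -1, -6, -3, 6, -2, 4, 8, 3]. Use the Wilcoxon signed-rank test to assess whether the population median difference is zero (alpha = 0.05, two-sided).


Step 1: Drop any zero differences (none here) and take |d_i|.
|d| = [8, 5, 7, 1, 6, 3, 6, 2, 4, 8, 3]
Step 2: Midrank |d_i| (ties get averaged ranks).
ranks: |8|->10.5, |5|->6, |7|->9, |1|->1, |6|->7.5, |3|->3.5, |6|->7.5, |2|->2, |4|->5, |8|->10.5, |3|->3.5
Step 3: Attach original signs; sum ranks with positive sign and with negative sign.
W+ = 6 + 7.5 + 5 + 10.5 + 3.5 = 32.5
W- = 10.5 + 9 + 1 + 7.5 + 3.5 + 2 = 33.5
(Check: W+ + W- = 66 should equal n(n+1)/2 = 66.)
Step 4: Test statistic W = min(W+, W-) = 32.5.
Step 5: Ties in |d|, so use the tie-corrected normal approximation.
        E[W] = n(n+1)/4 = 11*12/4 = 33.
        Tie groups: |d|=3 (t=2), |d|=6 (t=2), |d|=8 (t=2); sum(t^3 - t) = 18.
        Var[W] = n(n+1)(2n+1)/24 - sum(t^3-t)/48 = 3036/24 - 18/48 = 126.125.
        z = (W - E[W]) / sqrt(Var[W]) = (32.5 - 33) / 11.2305 = -0.0445.
        Two-sided p = 2*Phi(z) = 0.964489.
Step 6: alpha = 0.05. fail to reject H0.

W+ = 32.5, W- = 33.5, W = min = 32.5, p = 0.964489, fail to reject H0.


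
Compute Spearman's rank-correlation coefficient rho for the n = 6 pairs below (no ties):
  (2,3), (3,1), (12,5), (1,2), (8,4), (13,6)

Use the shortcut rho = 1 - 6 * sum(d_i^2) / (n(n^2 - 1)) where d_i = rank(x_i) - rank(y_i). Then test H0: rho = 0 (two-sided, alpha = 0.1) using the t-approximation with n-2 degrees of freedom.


Step 1: Rank x and y separately (midranks; no ties here).
rank(x): 2->2, 3->3, 12->5, 1->1, 8->4, 13->6
rank(y): 3->3, 1->1, 5->5, 2->2, 4->4, 6->6
Step 2: d_i = R_x(i) - R_y(i); compute d_i^2.
  (2-3)^2=1, (3-1)^2=4, (5-5)^2=0, (1-2)^2=1, (4-4)^2=0, (6-6)^2=0
sum(d^2) = 6.
Step 3: rho = 1 - 6*6 / (6*(6^2 - 1)) = 1 - 36/210 = 0.828571.
Step 4: Under H0, t = rho * sqrt((n-2)/(1-rho^2)) = 2.9598 ~ t(4).
Step 5: Two-sided p-value from the t-distribution with 4 df = 0.041563.
Step 6: alpha = 0.1. reject H0.

rho = 0.8286, p = 0.041563, reject H0 at alpha = 0.1.


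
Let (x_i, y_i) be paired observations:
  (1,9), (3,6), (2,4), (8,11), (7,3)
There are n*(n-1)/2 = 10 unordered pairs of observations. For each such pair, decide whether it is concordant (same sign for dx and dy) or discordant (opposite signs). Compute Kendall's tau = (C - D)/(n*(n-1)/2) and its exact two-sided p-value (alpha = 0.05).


Step 1: Enumerate the 10 unordered pairs (i,j) with i<j and classify each by sign(x_j-x_i) * sign(y_j-y_i).
  (1,2):dx=+2,dy=-3->D; (1,3):dx=+1,dy=-5->D; (1,4):dx=+7,dy=+2->C; (1,5):dx=+6,dy=-6->D
  (2,3):dx=-1,dy=-2->C; (2,4):dx=+5,dy=+5->C; (2,5):dx=+4,dy=-3->D; (3,4):dx=+6,dy=+7->C
  (3,5):dx=+5,dy=-1->D; (4,5):dx=-1,dy=-8->C
Step 2: C = 5, D = 5, total pairs = 10.
Step 3: tau = (C - D)/(n(n-1)/2) = (5 - 5)/10 = 0.000000.
Step 4: Exact two-sided p-value (enumerate n! = 120 permutations of y under H0): p = 1.000000.
Step 5: alpha = 0.05. fail to reject H0.

tau_b = 0.0000 (C=5, D=5), p = 1.000000, fail to reject H0.


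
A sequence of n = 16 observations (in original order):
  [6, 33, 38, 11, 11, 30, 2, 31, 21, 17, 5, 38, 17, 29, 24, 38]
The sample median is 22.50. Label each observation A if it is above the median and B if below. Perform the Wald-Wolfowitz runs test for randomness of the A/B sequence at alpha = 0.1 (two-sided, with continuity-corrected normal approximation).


Step 1: Compute median = 22.50; label A = above, B = below.
Labels in order: BAABBABABBBABAAA  (n_A = 8, n_B = 8)
Step 2: Count runs R = 10.
Step 3: Under H0 (random ordering), E[R] = 2*n_A*n_B/(n_A+n_B) + 1 = 2*8*8/16 + 1 = 9.0000.
        Var[R] = 2*n_A*n_B*(2*n_A*n_B - n_A - n_B) / ((n_A+n_B)^2 * (n_A+n_B-1)) = 14336/3840 = 3.7333.
        SD[R] = 1.9322.
Step 4: Continuity-corrected z = (R - 0.5 - E[R]) / SD[R] = (10 - 0.5 - 9.0000) / 1.9322 = 0.2588.
Step 5: Two-sided p-value via normal approximation = 2*(1 - Phi(|z|)) = 0.795809.
Step 6: alpha = 0.1. fail to reject H0.

R = 10, z = 0.2588, p = 0.795809, fail to reject H0.


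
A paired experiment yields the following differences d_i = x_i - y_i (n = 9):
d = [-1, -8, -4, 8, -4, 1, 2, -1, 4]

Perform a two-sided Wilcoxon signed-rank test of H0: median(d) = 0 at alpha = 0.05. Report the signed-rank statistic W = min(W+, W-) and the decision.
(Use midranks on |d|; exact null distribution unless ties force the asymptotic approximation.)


Step 1: Drop any zero differences (none here) and take |d_i|.
|d| = [1, 8, 4, 8, 4, 1, 2, 1, 4]
Step 2: Midrank |d_i| (ties get averaged ranks).
ranks: |1|->2, |8|->8.5, |4|->6, |8|->8.5, |4|->6, |1|->2, |2|->4, |1|->2, |4|->6
Step 3: Attach original signs; sum ranks with positive sign and with negative sign.
W+ = 8.5 + 2 + 4 + 6 = 20.5
W- = 2 + 8.5 + 6 + 6 + 2 = 24.5
(Check: W+ + W- = 45 should equal n(n+1)/2 = 45.)
Step 4: Test statistic W = min(W+, W-) = 20.5.
Step 5: Ties in |d|, so use the tie-corrected normal approximation.
        E[W] = n(n+1)/4 = 9*10/4 = 22.5.
        Tie groups: |d|=1 (t=3), |d|=4 (t=3), |d|=8 (t=2); sum(t^3 - t) = 54.
        Var[W] = n(n+1)(2n+1)/24 - sum(t^3-t)/48 = 1710/24 - 54/48 = 70.125.
        z = (W - E[W]) / sqrt(Var[W]) = (20.5 - 22.5) / 8.3741 = -0.2388.
        Two-sided p = 2*Phi(z) = 0.811235.
Step 6: alpha = 0.05. fail to reject H0.

W+ = 20.5, W- = 24.5, W = min = 20.5, p = 0.811235, fail to reject H0.


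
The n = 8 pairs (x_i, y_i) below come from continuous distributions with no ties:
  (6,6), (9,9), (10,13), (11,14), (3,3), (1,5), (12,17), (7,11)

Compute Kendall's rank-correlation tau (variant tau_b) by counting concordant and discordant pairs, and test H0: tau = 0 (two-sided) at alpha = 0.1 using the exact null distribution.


Step 1: Enumerate the 28 unordered pairs (i,j) with i<j and classify each by sign(x_j-x_i) * sign(y_j-y_i).
  (1,2):dx=+3,dy=+3->C; (1,3):dx=+4,dy=+7->C; (1,4):dx=+5,dy=+8->C; (1,5):dx=-3,dy=-3->C
  (1,6):dx=-5,dy=-1->C; (1,7):dx=+6,dy=+11->C; (1,8):dx=+1,dy=+5->C; (2,3):dx=+1,dy=+4->C
  (2,4):dx=+2,dy=+5->C; (2,5):dx=-6,dy=-6->C; (2,6):dx=-8,dy=-4->C; (2,7):dx=+3,dy=+8->C
  (2,8):dx=-2,dy=+2->D; (3,4):dx=+1,dy=+1->C; (3,5):dx=-7,dy=-10->C; (3,6):dx=-9,dy=-8->C
  (3,7):dx=+2,dy=+4->C; (3,8):dx=-3,dy=-2->C; (4,5):dx=-8,dy=-11->C; (4,6):dx=-10,dy=-9->C
  (4,7):dx=+1,dy=+3->C; (4,8):dx=-4,dy=-3->C; (5,6):dx=-2,dy=+2->D; (5,7):dx=+9,dy=+14->C
  (5,8):dx=+4,dy=+8->C; (6,7):dx=+11,dy=+12->C; (6,8):dx=+6,dy=+6->C; (7,8):dx=-5,dy=-6->C
Step 2: C = 26, D = 2, total pairs = 28.
Step 3: tau = (C - D)/(n(n-1)/2) = (26 - 2)/28 = 0.857143.
Step 4: Exact two-sided p-value (enumerate n! = 40320 permutations of y under H0): p = 0.001736.
Step 5: alpha = 0.1. reject H0.

tau_b = 0.8571 (C=26, D=2), p = 0.001736, reject H0.


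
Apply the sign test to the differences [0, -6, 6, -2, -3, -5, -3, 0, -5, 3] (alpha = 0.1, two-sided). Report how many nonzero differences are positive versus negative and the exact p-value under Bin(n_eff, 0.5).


Step 1: Discard zero differences. Original n = 10; n_eff = number of nonzero differences = 8.
Nonzero differences (with sign): -6, +6, -2, -3, -5, -3, -5, +3
Step 2: Count signs: positive = 2, negative = 6.
Step 3: Under H0: P(positive) = 0.5, so the number of positives S ~ Bin(8, 0.5).
Step 4: Two-sided exact p-value = sum of Bin(8,0.5) probabilities at or below the observed probability = 0.289062.
Step 5: alpha = 0.1. fail to reject H0.

n_eff = 8, pos = 2, neg = 6, p = 0.289062, fail to reject H0.


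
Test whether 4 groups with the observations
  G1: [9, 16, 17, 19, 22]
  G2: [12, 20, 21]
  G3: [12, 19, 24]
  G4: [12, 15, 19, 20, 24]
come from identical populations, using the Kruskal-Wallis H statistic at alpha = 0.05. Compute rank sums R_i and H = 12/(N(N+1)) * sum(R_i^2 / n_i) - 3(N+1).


Step 1: Combine all N = 16 observations and assign midranks.
sorted (value, group, rank): (9,G1,1), (12,G2,3), (12,G3,3), (12,G4,3), (15,G4,5), (16,G1,6), (17,G1,7), (19,G1,9), (19,G3,9), (19,G4,9), (20,G2,11.5), (20,G4,11.5), (21,G2,13), (22,G1,14), (24,G3,15.5), (24,G4,15.5)
Step 2: Sum ranks within each group.
R_1 = 37 (n_1 = 5)
R_2 = 27.5 (n_2 = 3)
R_3 = 27.5 (n_3 = 3)
R_4 = 44 (n_4 = 5)
Step 3: H = 12/(N(N+1)) * sum(R_i^2/n_i) - 3(N+1)
     = 12/(16*17) * (37^2/5 + 27.5^2/3 + 27.5^2/3 + 44^2/5) - 3*17
     = 0.044118 * 1165.17 - 51
     = 0.404412.
Step 4: Ties present; correction factor C = 1 - 60/(16^3 - 16) = 0.985294. Corrected H = 0.404412 / 0.985294 = 0.410448.
Step 5: Under H0, H ~ chi^2(3); p-value = 0.938076.
Step 6: alpha = 0.05. fail to reject H0.

H = 0.4104, df = 3, p = 0.938076, fail to reject H0.


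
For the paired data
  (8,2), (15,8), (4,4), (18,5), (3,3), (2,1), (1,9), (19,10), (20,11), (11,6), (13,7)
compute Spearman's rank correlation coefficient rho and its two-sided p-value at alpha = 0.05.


Step 1: Rank x and y separately (midranks; no ties here).
rank(x): 8->5, 15->8, 4->4, 18->9, 3->3, 2->2, 1->1, 19->10, 20->11, 11->6, 13->7
rank(y): 2->2, 8->8, 4->4, 5->5, 3->3, 1->1, 9->9, 10->10, 11->11, 6->6, 7->7
Step 2: d_i = R_x(i) - R_y(i); compute d_i^2.
  (5-2)^2=9, (8-8)^2=0, (4-4)^2=0, (9-5)^2=16, (3-3)^2=0, (2-1)^2=1, (1-9)^2=64, (10-10)^2=0, (11-11)^2=0, (6-6)^2=0, (7-7)^2=0
sum(d^2) = 90.
Step 3: rho = 1 - 6*90 / (11*(11^2 - 1)) = 1 - 540/1320 = 0.590909.
Step 4: Under H0, t = rho * sqrt((n-2)/(1-rho^2)) = 2.1974 ~ t(9).
Step 5: Two-sided p-value from the t-distribution with 9 df = 0.055576.
Step 6: alpha = 0.05. fail to reject H0.

rho = 0.5909, p = 0.055576, fail to reject H0 at alpha = 0.05.


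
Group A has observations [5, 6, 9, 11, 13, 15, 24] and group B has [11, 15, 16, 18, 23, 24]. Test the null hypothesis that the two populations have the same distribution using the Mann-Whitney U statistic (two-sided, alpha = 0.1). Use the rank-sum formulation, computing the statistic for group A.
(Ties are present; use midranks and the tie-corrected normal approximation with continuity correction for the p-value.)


Step 1: Combine and sort all 13 observations; assign midranks.
sorted (value, group): (5,X), (6,X), (9,X), (11,X), (11,Y), (13,X), (15,X), (15,Y), (16,Y), (18,Y), (23,Y), (24,X), (24,Y)
ranks: 5->1, 6->2, 9->3, 11->4.5, 11->4.5, 13->6, 15->7.5, 15->7.5, 16->9, 18->10, 23->11, 24->12.5, 24->12.5
Step 2: Rank sum for X: R1 = 1 + 2 + 3 + 4.5 + 6 + 7.5 + 12.5 = 36.5.
Step 3: U_X = R1 - n1(n1+1)/2 = 36.5 - 7*8/2 = 36.5 - 28 = 8.5.
       U_Y = n1*n2 - U_X = 42 - 8.5 = 33.5.
Step 4: Ties are present, so use the tie-corrected normal approximation (with continuity correction) for the p-value.
Step 5: p-value = 0.085179; compare to alpha = 0.1. reject H0.

U_X = 8.5, p = 0.085179, reject H0 at alpha = 0.1.


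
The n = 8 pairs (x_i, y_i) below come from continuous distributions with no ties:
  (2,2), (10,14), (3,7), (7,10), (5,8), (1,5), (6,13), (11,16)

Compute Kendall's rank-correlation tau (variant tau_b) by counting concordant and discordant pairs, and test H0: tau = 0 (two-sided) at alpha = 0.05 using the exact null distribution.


Step 1: Enumerate the 28 unordered pairs (i,j) with i<j and classify each by sign(x_j-x_i) * sign(y_j-y_i).
  (1,2):dx=+8,dy=+12->C; (1,3):dx=+1,dy=+5->C; (1,4):dx=+5,dy=+8->C; (1,5):dx=+3,dy=+6->C
  (1,6):dx=-1,dy=+3->D; (1,7):dx=+4,dy=+11->C; (1,8):dx=+9,dy=+14->C; (2,3):dx=-7,dy=-7->C
  (2,4):dx=-3,dy=-4->C; (2,5):dx=-5,dy=-6->C; (2,6):dx=-9,dy=-9->C; (2,7):dx=-4,dy=-1->C
  (2,8):dx=+1,dy=+2->C; (3,4):dx=+4,dy=+3->C; (3,5):dx=+2,dy=+1->C; (3,6):dx=-2,dy=-2->C
  (3,7):dx=+3,dy=+6->C; (3,8):dx=+8,dy=+9->C; (4,5):dx=-2,dy=-2->C; (4,6):dx=-6,dy=-5->C
  (4,7):dx=-1,dy=+3->D; (4,8):dx=+4,dy=+6->C; (5,6):dx=-4,dy=-3->C; (5,7):dx=+1,dy=+5->C
  (5,8):dx=+6,dy=+8->C; (6,7):dx=+5,dy=+8->C; (6,8):dx=+10,dy=+11->C; (7,8):dx=+5,dy=+3->C
Step 2: C = 26, D = 2, total pairs = 28.
Step 3: tau = (C - D)/(n(n-1)/2) = (26 - 2)/28 = 0.857143.
Step 4: Exact two-sided p-value (enumerate n! = 40320 permutations of y under H0): p = 0.001736.
Step 5: alpha = 0.05. reject H0.

tau_b = 0.8571 (C=26, D=2), p = 0.001736, reject H0.


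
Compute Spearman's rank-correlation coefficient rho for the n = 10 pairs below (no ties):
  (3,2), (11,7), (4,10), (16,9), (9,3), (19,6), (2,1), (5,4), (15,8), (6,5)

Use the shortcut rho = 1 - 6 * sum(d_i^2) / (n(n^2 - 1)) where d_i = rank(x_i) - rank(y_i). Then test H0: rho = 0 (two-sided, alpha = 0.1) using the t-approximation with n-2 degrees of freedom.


Step 1: Rank x and y separately (midranks; no ties here).
rank(x): 3->2, 11->7, 4->3, 16->9, 9->6, 19->10, 2->1, 5->4, 15->8, 6->5
rank(y): 2->2, 7->7, 10->10, 9->9, 3->3, 6->6, 1->1, 4->4, 8->8, 5->5
Step 2: d_i = R_x(i) - R_y(i); compute d_i^2.
  (2-2)^2=0, (7-7)^2=0, (3-10)^2=49, (9-9)^2=0, (6-3)^2=9, (10-6)^2=16, (1-1)^2=0, (4-4)^2=0, (8-8)^2=0, (5-5)^2=0
sum(d^2) = 74.
Step 3: rho = 1 - 6*74 / (10*(10^2 - 1)) = 1 - 444/990 = 0.551515.
Step 4: Under H0, t = rho * sqrt((n-2)/(1-rho^2)) = 1.8700 ~ t(8).
Step 5: Two-sided p-value from the t-distribution with 8 df = 0.098401.
Step 6: alpha = 0.1. reject H0.

rho = 0.5515, p = 0.098401, reject H0 at alpha = 0.1.


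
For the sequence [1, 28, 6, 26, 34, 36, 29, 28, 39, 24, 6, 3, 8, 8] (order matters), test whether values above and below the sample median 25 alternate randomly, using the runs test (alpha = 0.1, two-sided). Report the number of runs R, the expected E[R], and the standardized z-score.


Step 1: Compute median = 25; label A = above, B = below.
Labels in order: BABAAAAAABBBBB  (n_A = 7, n_B = 7)
Step 2: Count runs R = 5.
Step 3: Under H0 (random ordering), E[R] = 2*n_A*n_B/(n_A+n_B) + 1 = 2*7*7/14 + 1 = 8.0000.
        Var[R] = 2*n_A*n_B*(2*n_A*n_B - n_A - n_B) / ((n_A+n_B)^2 * (n_A+n_B-1)) = 8232/2548 = 3.2308.
        SD[R] = 1.7974.
Step 4: Continuity-corrected z = (R + 0.5 - E[R]) / SD[R] = (5 + 0.5 - 8.0000) / 1.7974 = -1.3909.
Step 5: Two-sided p-value via normal approximation = 2*(1 - Phi(|z|)) = 0.164264.
Step 6: alpha = 0.1. fail to reject H0.

R = 5, z = -1.3909, p = 0.164264, fail to reject H0.


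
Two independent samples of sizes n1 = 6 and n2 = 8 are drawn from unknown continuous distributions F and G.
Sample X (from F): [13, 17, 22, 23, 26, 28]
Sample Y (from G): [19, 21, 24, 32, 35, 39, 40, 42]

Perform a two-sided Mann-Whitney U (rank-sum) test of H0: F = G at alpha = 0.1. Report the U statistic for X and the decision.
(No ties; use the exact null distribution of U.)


Step 1: Combine and sort all 14 observations; assign midranks.
sorted (value, group): (13,X), (17,X), (19,Y), (21,Y), (22,X), (23,X), (24,Y), (26,X), (28,X), (32,Y), (35,Y), (39,Y), (40,Y), (42,Y)
ranks: 13->1, 17->2, 19->3, 21->4, 22->5, 23->6, 24->7, 26->8, 28->9, 32->10, 35->11, 39->12, 40->13, 42->14
Step 2: Rank sum for X: R1 = 1 + 2 + 5 + 6 + 8 + 9 = 31.
Step 3: U_X = R1 - n1(n1+1)/2 = 31 - 6*7/2 = 31 - 21 = 10.
       U_Y = n1*n2 - U_X = 48 - 10 = 38.
Step 4: No ties, so the exact null distribution of U (based on enumerating the C(14,6) = 3003 equally likely rank assignments) gives the two-sided p-value.
Step 5: p-value = 0.081252; compare to alpha = 0.1. reject H0.

U_X = 10, p = 0.081252, reject H0 at alpha = 0.1.


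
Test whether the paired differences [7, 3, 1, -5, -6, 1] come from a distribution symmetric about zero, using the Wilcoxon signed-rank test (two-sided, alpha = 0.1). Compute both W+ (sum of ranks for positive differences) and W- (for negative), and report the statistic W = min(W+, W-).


Step 1: Drop any zero differences (none here) and take |d_i|.
|d| = [7, 3, 1, 5, 6, 1]
Step 2: Midrank |d_i| (ties get averaged ranks).
ranks: |7|->6, |3|->3, |1|->1.5, |5|->4, |6|->5, |1|->1.5
Step 3: Attach original signs; sum ranks with positive sign and with negative sign.
W+ = 6 + 3 + 1.5 + 1.5 = 12
W- = 4 + 5 = 9
(Check: W+ + W- = 21 should equal n(n+1)/2 = 21.)
Step 4: Test statistic W = min(W+, W-) = 9.
Step 5: Ties in |d|, so use the tie-corrected normal approximation.
        E[W] = n(n+1)/4 = 6*7/4 = 10.5.
        Tie groups: |d|=1 (t=2); sum(t^3 - t) = 6.
        Var[W] = n(n+1)(2n+1)/24 - sum(t^3-t)/48 = 546/24 - 6/48 = 22.625.
        z = (W - E[W]) / sqrt(Var[W]) = (9 - 10.5) / 4.7566 = -0.3154.
        Two-sided p = 2*Phi(z) = 0.752494.
Step 6: alpha = 0.1. fail to reject H0.

W+ = 12, W- = 9, W = min = 9, p = 0.752494, fail to reject H0.
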